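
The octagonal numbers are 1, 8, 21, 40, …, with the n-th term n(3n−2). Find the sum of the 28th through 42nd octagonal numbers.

54915

Σ i(3i−2) = 3Σi² − 2Σi over i = 28..42.
Σi = 903 − 378 = 525 and Σi² = 25585 − 6930 = 18655.
3·18655 − 2·525 = 54915.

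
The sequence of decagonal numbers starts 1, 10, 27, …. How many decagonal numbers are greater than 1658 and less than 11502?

33

The n-th decagonal number is n(4n−3).
Smallest index with value > 1658: n = 21 (giving 1701).
Largest index with value < 11502: n = 53 (giving 11077).
Indices 21 through 53: 33 terms.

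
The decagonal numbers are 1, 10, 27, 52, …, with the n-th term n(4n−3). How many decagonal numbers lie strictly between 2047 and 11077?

The n-th decagonal number is n(4n−3).
Smallest index with value > 2047: n = 24 (giving 2232).
Largest index with value < 11077: n = 52 (giving 10660).
Indices 24 through 52: 29 terms.

29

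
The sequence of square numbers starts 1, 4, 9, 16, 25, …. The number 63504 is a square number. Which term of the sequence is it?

We need n² = 63504, so n = √63504 = 252.
Check: 252² = 63504. ✓

252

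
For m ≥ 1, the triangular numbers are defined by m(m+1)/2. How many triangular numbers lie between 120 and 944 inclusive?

The n-th triangular number is n(n+1)/2.
Smallest index with value ≥ 120: n = 15 (giving 120).
Largest index with value ≤ 944: n = 42 (giving 903).
Indices 15 through 42: 28 terms.

28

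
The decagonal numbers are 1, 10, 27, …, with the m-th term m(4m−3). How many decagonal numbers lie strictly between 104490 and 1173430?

The n-th decagonal number is n(4n−3).
Smallest index with value > 104490: n = 163 (giving 105787).
Largest index with value < 1173430: n = 541 (giving 1169101).
Indices 163 through 541: 379 terms.

379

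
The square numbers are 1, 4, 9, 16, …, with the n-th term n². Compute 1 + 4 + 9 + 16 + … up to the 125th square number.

658875

Σ_{i=1}^{125} i² = 125·126·251/6 = 658875.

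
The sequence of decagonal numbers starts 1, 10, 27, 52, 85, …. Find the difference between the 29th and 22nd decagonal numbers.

29·(4·29 − 3) = 3277 and 22·(4·22 − 3) = 1870.
Difference: 3277 − 1870 = 1407.

1407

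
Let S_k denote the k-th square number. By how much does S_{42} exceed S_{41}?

83

n² − (n−1)² = 2n − 1, so 42² − 41² = 2·42 − 1 = 83.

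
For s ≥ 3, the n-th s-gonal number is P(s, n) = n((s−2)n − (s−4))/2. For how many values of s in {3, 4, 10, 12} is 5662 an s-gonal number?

s = 3: P(3, 105) = 5565 and P(3, 106) = 5671; 5662 is not s-gonal.
s = 4: P(4, 75) = 5625 and P(4, 76) = 5776; 5662 is not s-gonal.
s = 10: P(10, 38) = 5662. ✓
s = 12: P(12, 34) = 5644 and P(12, 35) = 5985; 5662 is not s-gonal.
Hits: s ∈ {10} → 1.

1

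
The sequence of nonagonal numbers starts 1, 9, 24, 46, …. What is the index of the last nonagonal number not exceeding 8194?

48

Solve n(7n−5)/2 ≤ 8194 for integer n.
n = 48 gives 7944 ≤ 8194, while n = 49 gives 8281 > 8194; so the answer is index 48.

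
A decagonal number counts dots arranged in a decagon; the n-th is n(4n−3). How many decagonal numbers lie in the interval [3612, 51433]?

83

The n-th decagonal number is n(4n−3).
Smallest index with value ≥ 3612: n = 31 (giving 3751).
Largest index with value ≤ 51433: n = 113 (giving 50737).
Indices 31 through 113: 83 terms.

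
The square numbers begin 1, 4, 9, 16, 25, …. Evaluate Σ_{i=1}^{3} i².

Σ_{i=1}^{3} i² = 3·4·7/6 = 14.

14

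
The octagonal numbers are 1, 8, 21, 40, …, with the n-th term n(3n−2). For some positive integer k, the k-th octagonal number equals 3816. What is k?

Set n(3n−2) = 3816, giving 3n² − 2n − 3816 = 0.
The discriminant is 4 + 12·3816 = 45796, and √45796 = 214.
So n = (2 + 214) / 6 = 216/6 = 36.

36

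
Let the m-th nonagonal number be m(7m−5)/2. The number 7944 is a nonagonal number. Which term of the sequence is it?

Set n(7n−5)/2 = 7944, giving 7n² − 5n − 15888 = 0.
The discriminant is 25 + 56·7944 = 444889, and √444889 = 667.
So n = (5 + 667) / 14 = 672/14 = 48.

48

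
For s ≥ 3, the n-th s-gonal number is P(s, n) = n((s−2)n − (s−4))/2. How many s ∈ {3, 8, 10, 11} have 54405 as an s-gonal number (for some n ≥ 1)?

2

s = 3: P(3, 329) = 54285 and P(3, 330) = 54615; 54405 is not s-gonal.
s = 8: P(8, 135) = 54405. ✓
s = 10: P(10, 117) = 54405. ✓
s = 11: P(11, 110) = 54065 and P(11, 111) = 55056; 54405 is not s-gonal.
Hits: s ∈ {8, 10} → 2.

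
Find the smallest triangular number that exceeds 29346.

Solve n(n+1)/2 > 29346 for integer n.
The largest n with value ≤ 29346 is 241 (since 29161 ≤ 29346 < 29403), so the first above is n = 242, value 29403.

29403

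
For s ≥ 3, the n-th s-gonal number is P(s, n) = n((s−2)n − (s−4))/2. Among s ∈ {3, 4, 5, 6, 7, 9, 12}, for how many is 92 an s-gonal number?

1

s = 3: P(3, 13) = 91 and P(3, 14) = 105; 92 is not s-gonal.
s = 4: P(4, 9) = 81 and P(4, 10) = 100; 92 is not s-gonal.
s = 5: P(5, 8) = 92. ✓
s = 6: P(6, 7) = 91 and P(6, 8) = 120; 92 is not s-gonal.
s = 7: P(7, 6) = 81 and P(7, 7) = 112; 92 is not s-gonal.
s = 9: P(9, 5) = 75 and P(9, 6) = 111; 92 is not s-gonal.
s = 12: P(12, 4) = 64 and P(12, 5) = 105; 92 is not s-gonal.
Hits: s ∈ {5} → 1.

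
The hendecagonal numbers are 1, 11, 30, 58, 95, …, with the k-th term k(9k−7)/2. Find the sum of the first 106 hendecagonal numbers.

1792036

Σ i(9i−7)/2 = (9Σi² − 7Σi) / 2 over i = 1..106.
Σi = 5671 and Σi² = 402641.
(9·402641 − 7·5671) / 2 = 3584072/2 = 1792036.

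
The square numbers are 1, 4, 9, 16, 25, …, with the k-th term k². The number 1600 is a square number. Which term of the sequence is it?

We need n² = 1600, so n = √1600 = 40.

40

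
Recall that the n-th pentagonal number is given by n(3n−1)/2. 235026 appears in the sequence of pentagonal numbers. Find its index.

396

Set n(3n−1)/2 = 235026, giving 3n² − n − 470052 = 0.
The discriminant is 1 + 24·235026 = 5640625, and √5640625 = 2375.
So n = (1 + 2375) / 6 = 2376/6 = 396.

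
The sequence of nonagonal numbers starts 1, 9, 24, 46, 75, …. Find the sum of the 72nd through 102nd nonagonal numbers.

Σ i(7i−5)/2 = (7Σi² − 5Σi) / 2 over i = 72..102.
Σi = 5253 − 2556 = 2697 and Σi² = 358955 − 121836 = 237119.
(7·237119 − 5·2697) / 2 = 1646348/2 = 823174.

823174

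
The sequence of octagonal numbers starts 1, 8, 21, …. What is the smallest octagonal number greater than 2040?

2133

Solve n(3n−2) > 2040 for integer n.
The largest n with value ≤ 2040 is 26 (since 1976 ≤ 2040 < 2133), so the first above is n = 27, value 2133.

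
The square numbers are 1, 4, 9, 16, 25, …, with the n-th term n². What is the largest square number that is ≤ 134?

Solve n² ≤ 134 for integer n.
n = 11 gives 121 ≤ 134, while n = 12 gives 144 > 134; so the answer is 121.

121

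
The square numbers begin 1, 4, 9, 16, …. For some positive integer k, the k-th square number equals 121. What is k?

11

We need n² = 121, so n = √121 = 11.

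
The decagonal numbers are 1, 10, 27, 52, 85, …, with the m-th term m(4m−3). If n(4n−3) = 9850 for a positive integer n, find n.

Set n(4n−3) = 9850, giving 4n² − 3n − 9850 = 0.
The discriminant is 9 + 16·9850 = 157609, and √157609 = 397.
So n = (3 + 397) / 8 = 400/8 = 50.
Check: 50·(4·50 − 3) = 9850. ✓

50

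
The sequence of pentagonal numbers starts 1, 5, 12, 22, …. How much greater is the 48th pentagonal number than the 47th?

142

Consecutive pentagonal numbers differ by 3n − 2: here 3·48 − 2 = 142.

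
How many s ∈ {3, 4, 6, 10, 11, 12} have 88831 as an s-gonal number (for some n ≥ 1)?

2

s = 3: P(3, 421) = 88831. ✓
s = 4: P(4, 298) = 88804 and P(4, 299) = 89401; 88831 is not s-gonal.
s = 6: P(6, 211) = 88831. ✓
s = 10: P(10, 149) = 88357 and P(10, 150) = 89550; 88831 is not s-gonal.
s = 11: P(11, 140) = 87710 and P(11, 141) = 88971; 88831 is not s-gonal.
s = 12: P(12, 133) = 87913 and P(12, 134) = 89244; 88831 is not s-gonal.
Hits: s ∈ {3, 6} → 2.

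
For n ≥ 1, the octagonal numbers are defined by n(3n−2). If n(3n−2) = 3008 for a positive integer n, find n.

32

Set n(3n−2) = 3008, giving 3n² − 2n − 3008 = 0.
The discriminant is 4 + 12·3008 = 36100, and √36100 = 190.
So n = (2 + 190) / 6 = 192/6 = 32.
Check: 32·(3·32 − 2) = 3008. ✓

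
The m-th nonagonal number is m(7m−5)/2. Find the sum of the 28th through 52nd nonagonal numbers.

Σ i(7i−5)/2 = (7Σi² − 5Σi) / 2 over i = 28..52.
Σi = 1378 − 378 = 1000 and Σi² = 48230 − 6930 = 41300.
(7·41300 − 5·1000) / 2 = 284100/2 = 142050.

142050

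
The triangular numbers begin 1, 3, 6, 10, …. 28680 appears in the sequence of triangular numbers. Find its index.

Set n(n+1)/2 = 28680, giving n² + n − 57360 = 0.
The discriminant is 1 + 8·28680 = 229441, and √229441 = 479.
So n = (-1 + 479) / 2 = 478/2 = 239.

239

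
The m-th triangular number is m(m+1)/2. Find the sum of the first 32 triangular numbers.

Σ i(i+1)/2 = (Σi² + Σi) / 2 over i = 1..32.
Σi = 528 and Σi² = 11440.
(1·11440 + 1·528) / 2 = 11968/2 = 5984.

5984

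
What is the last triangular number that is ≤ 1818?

Solve n(n+1)/2 ≤ 1818 for integer n.
n = 59 gives 1770 ≤ 1818, while n = 60 gives 1830 > 1818; so the answer is 1770.

1770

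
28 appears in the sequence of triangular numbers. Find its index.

7

Set n(n+1)/2 = 28, giving n² + n − 56 = 0.
So n = (-1 + 15) / 2 = 14/2 = 7.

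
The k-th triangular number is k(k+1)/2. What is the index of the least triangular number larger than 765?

39

Solve n(n+1)/2 > 765 for integer n.
The largest n with value ≤ 765 is 38 (since 741 ≤ 765 < 780), so the first above is n = 39, value 780.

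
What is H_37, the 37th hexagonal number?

The 37th hexagonal number is n(2n−1) with n = 37.
37·(2·37 − 1) = 37·73 = 2701.

2701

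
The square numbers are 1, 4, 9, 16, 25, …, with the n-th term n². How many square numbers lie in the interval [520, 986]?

9

The n-th square number is n².
Smallest index with value ≥ 520: n = 23 (giving 529).
Largest index with value ≤ 986: n = 31 (giving 961).
Indices 23 through 31: 9 terms.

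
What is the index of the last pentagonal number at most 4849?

Solve n(3n−1)/2 ≤ 4849 for integer n.
n = 57 gives 4845 ≤ 4849, while n = 58 gives 5017 > 4849; so the answer is index 57.

57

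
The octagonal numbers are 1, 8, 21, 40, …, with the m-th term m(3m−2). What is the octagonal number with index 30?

2640

The 30th octagonal number is n(3n−2) with n = 30.
30·(3·30 − 2) = 30·88 = 2640.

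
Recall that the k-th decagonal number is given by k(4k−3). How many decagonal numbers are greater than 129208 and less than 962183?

The n-th decagonal number is n(4n−3).
Smallest index with value > 129208: n = 181 (giving 130501).
Largest index with value < 962183: n = 490 (giving 958930).
Indices 181 through 490: 310 terms.

310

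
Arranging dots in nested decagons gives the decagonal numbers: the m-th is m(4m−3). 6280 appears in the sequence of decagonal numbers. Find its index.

Set n(4n−3) = 6280, giving 4n² − 3n − 6280 = 0.
The discriminant is 9 + 16·6280 = 100489, and √100489 = 317.
So n = (3 + 317) / 8 = 320/8 = 40.

40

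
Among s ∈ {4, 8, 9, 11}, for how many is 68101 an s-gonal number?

1

s = 4: P(4, 260) = 67600 and P(4, 261) = 68121; 68101 is not s-gonal.
s = 8: P(8, 151) = 68101. ✓
s = 9: P(9, 139) = 67276 and P(9, 140) = 68250; 68101 is not s-gonal.
s = 11: P(11, 123) = 67650 and P(11, 124) = 68758; 68101 is not s-gonal.
Hits: s ∈ {8} → 1.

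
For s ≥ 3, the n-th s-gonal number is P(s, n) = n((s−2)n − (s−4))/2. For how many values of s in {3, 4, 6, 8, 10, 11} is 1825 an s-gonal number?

1

s = 3: P(3, 59) = 1770 and P(3, 60) = 1830; 1825 is not s-gonal.
s = 4: P(4, 42) = 1764 and P(4, 43) = 1849; 1825 is not s-gonal.
s = 6: P(6, 30) = 1770 and P(6, 31) = 1891; 1825 is not s-gonal.
s = 8: P(8, 25) = 1825. ✓
s = 10: P(10, 21) = 1701 and P(10, 22) = 1870; 1825 is not s-gonal.
s = 11: P(11, 20) = 1730 and P(11, 21) = 1911; 1825 is not s-gonal.
Hits: s ∈ {8} → 1.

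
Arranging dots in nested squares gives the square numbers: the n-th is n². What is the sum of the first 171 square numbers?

Σ_{i=1}^{171} i² = 171·172·343/6 = 1681386.

1681386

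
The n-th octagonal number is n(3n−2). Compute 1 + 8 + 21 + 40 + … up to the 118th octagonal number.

1649935

Σ i(3i−2) = 3Σi² − 2Σi over i = 1..118.
Σi = 7021 and Σi² = 554659.
3·554659 − 2·7021 = 1649935.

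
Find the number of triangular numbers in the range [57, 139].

The n-th triangular number is n(n+1)/2.
Smallest index with value ≥ 57: n = 11 (giving 66).
Largest index with value ≤ 139: n = 16 (giving 136).
Indices 11 through 16: 6 terms.

6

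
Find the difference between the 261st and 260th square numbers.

521

n² − (n−1)² = 2n − 1, so 261² − 260² = 2·261 − 1 = 521.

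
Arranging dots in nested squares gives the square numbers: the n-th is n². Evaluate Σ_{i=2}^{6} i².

90

Σ_{i=2}^{6} i² = 91 − 1 = 90.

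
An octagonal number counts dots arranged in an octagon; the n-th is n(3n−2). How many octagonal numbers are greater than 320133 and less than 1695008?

The n-th octagonal number is n(3n−2).
Smallest index with value > 320133: n = 328 (giving 322096).
Largest index with value < 1695008: n = 751 (giving 1690501).
Indices 328 through 751: 424 terms.

424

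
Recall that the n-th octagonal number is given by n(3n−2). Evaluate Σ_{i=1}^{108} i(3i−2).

1265490

Σ i(3i−2) = 3Σi² − 2Σi over i = 1..108.
Σi = 5886 and Σi² = 425754.
3·425754 − 2·5886 = 1265490.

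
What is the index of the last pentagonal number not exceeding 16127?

103

Solve n(3n−1)/2 ≤ 16127 for integer n.
n = 103 gives 15862 ≤ 16127, while n = 104 gives 16172 > 16127; so the answer is index 103.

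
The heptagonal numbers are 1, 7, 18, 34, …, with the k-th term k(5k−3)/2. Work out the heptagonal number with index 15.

The 15th heptagonal number is n(5n−3)/2 with n = 15.
15·(5·15 − 3)/2 = 15·72/2 = 15·36 = 540.

540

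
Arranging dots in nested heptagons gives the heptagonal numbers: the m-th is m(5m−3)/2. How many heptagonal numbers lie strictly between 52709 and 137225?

89

The n-th heptagonal number is n(5n−3)/2.
Smallest index with value > 52709: n = 146 (giving 53071).
Largest index with value < 137225: n = 234 (giving 136539).
Indices 146 through 234: 89 terms.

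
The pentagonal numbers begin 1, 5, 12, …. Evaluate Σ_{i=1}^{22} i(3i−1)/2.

Σ i(3i−1)/2 = (3Σi² − Σi) / 2 over i = 1..22.
Σi = 253 and Σi² = 3795.
(3·3795 − 1·253) / 2 = 11132/2 = 5566.

5566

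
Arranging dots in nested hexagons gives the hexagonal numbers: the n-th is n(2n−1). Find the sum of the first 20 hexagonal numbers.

5530

Σ i(2i−1) = 2Σi² − Σi over i = 1..20.
Σi = 210 and Σi² = 2870.
2·2870 − 1·210 = 5530.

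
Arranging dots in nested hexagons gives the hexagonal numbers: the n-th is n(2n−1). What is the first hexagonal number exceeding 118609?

118828

Solve n(2n−1) > 118609 for integer n.
The largest n with value ≤ 118609 is 243 (since 117855 ≤ 118609 < 118828), so the first above is n = 244, value 118828.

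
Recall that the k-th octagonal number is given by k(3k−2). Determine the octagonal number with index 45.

5985

The 45th octagonal number is n(3n−2) with n = 45.
45·(3·45 − 2) = 45·133 = 5985.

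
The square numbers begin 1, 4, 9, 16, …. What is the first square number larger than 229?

Solve n² > 229 for integer n.
The largest n with value ≤ 229 is 15 (since 225 ≤ 229 < 256), so the first above is n = 16, value 256.

256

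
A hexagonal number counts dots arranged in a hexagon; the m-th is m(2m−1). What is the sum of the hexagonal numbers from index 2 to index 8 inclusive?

Σ i(2i−1) = 2Σi² − Σi over i = 2..8.
Σi = 36 − 1 = 35 and Σi² = 204 − 1 = 203.
2·203 − 1·35 = 371.

371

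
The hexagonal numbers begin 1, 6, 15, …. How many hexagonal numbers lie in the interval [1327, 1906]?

5

The n-th hexagonal number is n(2n−1).
Smallest index with value ≥ 1327: n = 27 (giving 1431).
Largest index with value ≤ 1906: n = 31 (giving 1891).
Indices 27 through 31: 5 terms.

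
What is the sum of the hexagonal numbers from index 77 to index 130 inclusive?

1177569

Σ i(2i−1) = 2Σi² − Σi over i = 77..130.
Σi = 8515 − 2926 = 5589 and Σi² = 740805 − 149226 = 591579.
2·591579 − 1·5589 = 1177569.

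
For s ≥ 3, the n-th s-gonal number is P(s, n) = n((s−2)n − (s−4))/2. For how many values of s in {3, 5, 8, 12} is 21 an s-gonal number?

s = 3: P(3, 6) = 21. ✓
s = 5: P(5, 3) = 12 and P(5, 4) = 22; 21 is not s-gonal.
s = 8: P(8, 3) = 21. ✓
s = 12: P(12, 2) = 12 and P(12, 3) = 33; 21 is not s-gonal.
Hits: s ∈ {3, 8} → 2.

2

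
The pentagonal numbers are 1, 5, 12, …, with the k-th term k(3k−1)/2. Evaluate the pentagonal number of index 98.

The 98th pentagonal number is n(3n−1)/2 with n = 98.
98·(3·98 − 1)/2 = 98·293/2 = 14357.

14357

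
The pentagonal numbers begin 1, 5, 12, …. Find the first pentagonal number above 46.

Solve n(3n−1)/2 > 46 for integer n.
The largest n with value ≤ 46 is 5 (since 35 ≤ 46 < 51), so the first above is n = 6, value 51.

51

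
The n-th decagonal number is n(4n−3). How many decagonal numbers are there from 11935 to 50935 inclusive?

The n-th decagonal number is n(4n−3).
Smallest index with value ≥ 11935: n = 55 (giving 11935).
Largest index with value ≤ 50935: n = 113 (giving 50737).
Indices 55 through 113: 59 terms.

59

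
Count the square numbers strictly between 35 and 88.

The n-th square number is n².
Smallest index with value > 35: n = 6 (giving 36).
Largest index with value < 88: n = 9 (giving 81).
Indices 6 through 9: 4 terms.

4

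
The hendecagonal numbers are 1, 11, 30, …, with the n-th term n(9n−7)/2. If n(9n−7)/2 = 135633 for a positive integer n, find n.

Set n(9n−7)/2 = 135633, giving 9n² − 7n − 271266 = 0.
So n = (7 + 3125) / 18 = 3132/18 = 174.

174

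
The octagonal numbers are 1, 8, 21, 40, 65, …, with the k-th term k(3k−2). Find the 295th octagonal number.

260485

The 295th octagonal number is n(3n−2) with n = 295.
295·(3·295 − 2) = 295·883 = 260485.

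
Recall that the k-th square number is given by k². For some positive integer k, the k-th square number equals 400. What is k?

20

We need n² = 400, so n = √400 = 20.
Check: 20² = 400. ✓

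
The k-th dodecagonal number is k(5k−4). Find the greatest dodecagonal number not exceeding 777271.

Solve n(5n−4) ≤ 777271 for integer n.
n = 394 gives 774604 ≤ 777271, while n = 395 gives 778545 > 777271; so the answer is 774604.

774604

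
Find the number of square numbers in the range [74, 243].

7

The n-th square number is n².
Smallest index with value ≥ 74: n = 9 (giving 81).
Largest index with value ≤ 243: n = 15 (giving 225).
Indices 9 through 15: 7 terms.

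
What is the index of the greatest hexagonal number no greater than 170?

9

Solve n(2n−1) ≤ 170 for integer n.
n = 9 gives 153 ≤ 170, while n = 10 gives 190 > 170; so the answer is index 9.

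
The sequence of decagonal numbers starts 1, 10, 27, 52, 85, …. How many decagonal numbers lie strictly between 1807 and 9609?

The n-th decagonal number is n(4n−3).
Smallest index with value > 1807: n = 22 (giving 1870).
Largest index with value < 9609: n = 49 (giving 9457).
Indices 22 through 49: 28 terms.

28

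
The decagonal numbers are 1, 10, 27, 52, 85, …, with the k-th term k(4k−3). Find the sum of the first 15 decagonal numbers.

Σ i(4i−3) = 4Σi² − 3Σi over i = 1..15.
Σi = 120 and Σi² = 1240.
4·1240 − 3·120 = 4600.

4600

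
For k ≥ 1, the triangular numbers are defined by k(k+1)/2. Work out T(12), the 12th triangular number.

78

12·13/2 = 156/2 = 78.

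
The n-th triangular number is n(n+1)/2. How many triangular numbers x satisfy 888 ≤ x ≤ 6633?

73

The n-th triangular number is n(n+1)/2.
Smallest index with value ≥ 888: n = 42 (giving 903).
Largest index with value ≤ 6633: n = 114 (giving 6555).
Indices 42 through 114: 73 terms.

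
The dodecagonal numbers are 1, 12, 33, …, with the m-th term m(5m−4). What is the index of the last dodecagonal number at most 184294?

Solve n(5n−4) ≤ 184294 for integer n.
n = 192 gives 183552 ≤ 184294, while n = 193 gives 185473 > 184294; so the answer is index 192.

192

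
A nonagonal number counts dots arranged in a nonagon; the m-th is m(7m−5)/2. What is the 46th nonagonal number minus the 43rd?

927

46·(7·46 − 5)/2 = 7291 and 43·(7·43 − 5)/2 = 6364.
Difference: 7291 − 6364 = 927.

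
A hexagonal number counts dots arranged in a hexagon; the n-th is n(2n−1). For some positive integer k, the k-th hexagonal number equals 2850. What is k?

38

Set n(2n−1) = 2850, giving 2n² − n − 2850 = 0.
The discriminant is 1 + 8·2850 = 22801, and √22801 = 151.
So n = (1 + 151) / 4 = 152/4 = 38.
Check: 38·(2·38 − 1) = 2850. ✓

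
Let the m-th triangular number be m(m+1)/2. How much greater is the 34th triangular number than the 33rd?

Consecutive triangular numbers differ by n: T_{34} − T_{33} = 34.

34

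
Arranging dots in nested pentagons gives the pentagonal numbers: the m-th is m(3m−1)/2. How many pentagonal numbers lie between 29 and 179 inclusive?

The n-th pentagonal number is n(3n−1)/2.
Smallest index with value ≥ 29: n = 5 (giving 35).
Largest index with value ≤ 179: n = 11 (giving 176).
Indices 5 through 11: 7 terms.

7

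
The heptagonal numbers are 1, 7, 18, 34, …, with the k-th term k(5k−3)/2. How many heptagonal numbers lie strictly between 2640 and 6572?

19

The n-th heptagonal number is n(5n−3)/2.
Smallest index with value > 2640: n = 33 (giving 2673).
Largest index with value < 6572: n = 51 (giving 6426).
Indices 33 through 51: 19 terms.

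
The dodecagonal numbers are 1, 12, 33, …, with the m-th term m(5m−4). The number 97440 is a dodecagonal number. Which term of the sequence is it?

140

Set n(5n−4) = 97440, giving 5n² − 4n − 97440 = 0.
The discriminant is 16 + 20·97440 = 1948816, and √1948816 = 1396.
So n = (4 + 1396) / 10 = 1400/10 = 140.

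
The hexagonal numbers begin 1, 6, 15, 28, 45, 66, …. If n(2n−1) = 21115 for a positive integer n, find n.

Set n(2n−1) = 21115, giving 2n² − n − 21115 = 0.
The discriminant is 1 + 8·21115 = 168921, and √168921 = 411.
So n = (1 + 411) / 4 = 412/4 = 103.
Check: 103·(2·103 − 1) = 21115. ✓

103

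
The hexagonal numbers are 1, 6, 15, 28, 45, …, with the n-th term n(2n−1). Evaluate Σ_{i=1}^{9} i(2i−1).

Σ i(2i−1) = 2Σi² − Σi over i = 1..9.
Σi = 45 and Σi² = 285.
2·285 − 1·45 = 525.

525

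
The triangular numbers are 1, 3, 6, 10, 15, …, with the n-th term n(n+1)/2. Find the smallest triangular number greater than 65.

66

Solve n(n+1)/2 > 65 for integer n.
The largest n with value ≤ 65 is 10 (since 55 ≤ 65 < 66), so the first above is n = 11, value 66.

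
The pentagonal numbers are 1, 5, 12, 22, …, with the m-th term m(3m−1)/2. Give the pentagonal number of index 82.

The 82nd pentagonal number is n(3n−1)/2 with n = 82.
82·(3·82 − 1)/2 = 82·245/2 = 10045.

10045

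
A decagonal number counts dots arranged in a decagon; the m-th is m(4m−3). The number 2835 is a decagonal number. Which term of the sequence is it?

27

Set n(4n−3) = 2835, giving 4n² − 3n − 2835 = 0.
So n = (3 + 213) / 8 = 216/8 = 27.
Check: 27·(4·27 − 3) = 2835. ✓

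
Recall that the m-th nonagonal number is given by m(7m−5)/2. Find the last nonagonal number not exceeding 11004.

10836

Solve n(7n−5)/2 ≤ 11004 for integer n.
n = 56 gives 10836 ≤ 11004, while n = 57 gives 11229 > 11004; so the answer is 10836.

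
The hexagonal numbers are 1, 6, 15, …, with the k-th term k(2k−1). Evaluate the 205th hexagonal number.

The 205th hexagonal number is n(2n−1) with n = 205.
205·(2·205 − 1) = 205·409 = 83845.

83845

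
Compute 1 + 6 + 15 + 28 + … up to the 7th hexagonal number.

252

Σ i(2i−1) = 2Σi² − Σi over i = 1..7.
Σi = 28 and Σi² = 140.
2·140 − 1·28 = 252.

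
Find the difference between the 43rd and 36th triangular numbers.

280

43·44/2 = 946 and 36·37/2 = 666.
Difference: 946 − 666 = 280.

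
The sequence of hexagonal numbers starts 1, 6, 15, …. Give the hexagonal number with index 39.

The 39th hexagonal number is n(2n−1) with n = 39.
39·(2·39 − 1) = 39·77 = 3003.

3003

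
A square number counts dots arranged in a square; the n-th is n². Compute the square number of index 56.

The 56th square number is n² with n = 56.
56² = 3136.

3136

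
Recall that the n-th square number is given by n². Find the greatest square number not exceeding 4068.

Solve n² ≤ 4068 for integer n.
n = 63 gives 3969 ≤ 4068, while n = 64 gives 4096 > 4068; so the answer is 3969.

3969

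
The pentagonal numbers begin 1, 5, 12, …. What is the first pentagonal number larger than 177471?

Solve n(3n−1)/2 > 177471 for integer n.
The largest n with value ≤ 177471 is 344 (since 177332 ≤ 177471 < 178365), so the first above is n = 345, value 178365.

178365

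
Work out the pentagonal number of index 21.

The 21st pentagonal number is n(3n−1)/2 with n = 21.
21·(3·21 − 1)/2 = 21·62/2 = 21·31 = 651.

651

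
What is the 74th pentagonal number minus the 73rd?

Consecutive pentagonal numbers differ by 3n − 2: here 3·74 − 2 = 220.

220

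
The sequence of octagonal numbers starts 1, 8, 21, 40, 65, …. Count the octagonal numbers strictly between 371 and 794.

The n-th octagonal number is n(3n−2).
Smallest index with value > 371: n = 12 (giving 408).
Largest index with value < 794: n = 16 (giving 736).
Indices 12 through 16: 5 terms.

5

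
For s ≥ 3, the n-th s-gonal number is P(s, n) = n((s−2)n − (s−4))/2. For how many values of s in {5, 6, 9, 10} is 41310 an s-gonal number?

1

s = 5: P(5, 166) = 41251 and P(5, 167) = 41750; 41310 is not s-gonal.
s = 6: P(6, 143) = 40755 and P(6, 144) = 41328; 41310 is not s-gonal.
s = 9: P(9, 108) = 40554 and P(9, 109) = 41311; 41310 is not s-gonal.
s = 10: P(10, 102) = 41310. ✓
Hits: s ∈ {10} → 1.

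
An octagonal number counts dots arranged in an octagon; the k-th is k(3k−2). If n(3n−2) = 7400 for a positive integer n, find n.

50

Set n(3n−2) = 7400, giving 3n² − 2n − 7400 = 0.
The discriminant is 4 + 12·7400 = 88804, and √88804 = 298.
So n = (2 + 298) / 6 = 300/6 = 50.
Check: 50·(3·50 − 2) = 7400. ✓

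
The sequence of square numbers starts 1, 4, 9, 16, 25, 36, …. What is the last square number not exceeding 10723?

10609

Solve n² ≤ 10723 for integer n.
n = 103 gives 10609 ≤ 10723, while n = 104 gives 10816 > 10723; so the answer is 10609.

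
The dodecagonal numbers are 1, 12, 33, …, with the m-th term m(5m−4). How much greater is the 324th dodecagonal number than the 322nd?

6452

324·(5·324 − 4) = 523584 and 322·(5·322 − 4) = 517132.
Difference: 523584 − 517132 = 6452.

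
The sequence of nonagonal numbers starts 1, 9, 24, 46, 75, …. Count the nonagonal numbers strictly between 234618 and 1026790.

282

The n-th nonagonal number is n(7n−5)/2.
Smallest index with value > 234618: n = 260 (giving 235950).
Largest index with value < 1026790: n = 541 (giving 1023031).
Indices 260 through 541: 282 terms.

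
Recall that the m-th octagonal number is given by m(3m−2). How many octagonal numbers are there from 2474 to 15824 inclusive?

The n-th octagonal number is n(3n−2).
Smallest index with value ≥ 2474: n = 30 (giving 2640).
Largest index with value ≤ 15824: n = 72 (giving 15408).
Indices 30 through 72: 43 terms.

43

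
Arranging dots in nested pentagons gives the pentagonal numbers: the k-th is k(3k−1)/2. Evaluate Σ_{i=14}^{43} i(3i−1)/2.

39495

Σ i(3i−1)/2 = (3Σi² − Σi) / 2 over i = 14..43.
Σi = 946 − 91 = 855 and Σi² = 27434 − 819 = 26615.
(3·26615 − 1·855) / 2 = 78990/2 = 39495.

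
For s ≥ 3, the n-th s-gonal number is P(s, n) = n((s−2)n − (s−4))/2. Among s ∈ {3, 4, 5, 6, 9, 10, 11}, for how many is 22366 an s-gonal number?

s = 3: P(3, 211) = 22366. ✓
s = 4: P(4, 149) = 22201 and P(4, 150) = 22500; 22366 is not s-gonal.
s = 5: P(5, 122) = 22265 and P(5, 123) = 22632; 22366 is not s-gonal.
s = 6: P(6, 106) = 22366. ✓
s = 9: P(9, 80) = 22200 and P(9, 81) = 22761; 22366 is not s-gonal.
s = 10: P(10, 75) = 22275 and P(10, 76) = 22876; 22366 is not s-gonal.
s = 11: P(11, 70) = 21805 and P(11, 71) = 22436; 22366 is not s-gonal.
Hits: s ∈ {3, 6} → 2.

2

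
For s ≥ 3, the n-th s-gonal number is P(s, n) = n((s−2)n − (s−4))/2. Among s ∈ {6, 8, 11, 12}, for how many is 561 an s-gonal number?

2

s = 6: P(6, 17) = 561. ✓
s = 8: P(8, 14) = 560 and P(8, 15) = 645; 561 is not s-gonal.
s = 11: P(11, 11) = 506 and P(11, 12) = 606; 561 is not s-gonal.
s = 12: P(12, 11) = 561. ✓
Hits: s ∈ {6, 12} → 2.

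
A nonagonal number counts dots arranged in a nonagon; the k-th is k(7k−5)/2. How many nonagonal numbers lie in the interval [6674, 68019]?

95

The n-th nonagonal number is n(7n−5)/2.
Smallest index with value ≥ 6674: n = 45 (giving 6975).
Largest index with value ≤ 68019: n = 139 (giving 67276).
Indices 45 through 139: 95 terms.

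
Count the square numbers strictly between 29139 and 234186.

The n-th square number is n².
Smallest index with value > 29139: n = 171 (giving 29241).
Largest index with value < 234186: n = 483 (giving 233289).
Indices 171 through 483: 313 terms.

313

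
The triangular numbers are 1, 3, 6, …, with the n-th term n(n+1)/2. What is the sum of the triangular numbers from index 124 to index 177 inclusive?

Σ i(i+1)/2 = (Σi² + Σi) / 2 over i = 124..177.
Σi = 15753 − 7626 = 8127 and Σi² = 1864105 − 627874 = 1236231.
(1·1236231 + 1·8127) / 2 = 1244358/2 = 622179.

622179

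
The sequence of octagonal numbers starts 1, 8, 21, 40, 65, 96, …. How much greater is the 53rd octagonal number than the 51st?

620

53·(3·53 − 2) = 8321 and 51·(3·51 − 2) = 7701.
Difference: 8321 − 7701 = 620.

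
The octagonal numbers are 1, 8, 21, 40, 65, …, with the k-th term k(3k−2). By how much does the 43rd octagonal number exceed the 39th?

976

43·(3·43 − 2) = 5461 and 39·(3·39 − 2) = 4485.
Difference: 5461 − 4485 = 976.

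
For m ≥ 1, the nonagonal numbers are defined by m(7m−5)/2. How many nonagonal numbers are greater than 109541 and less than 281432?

106

The n-th nonagonal number is n(7n−5)/2.
Smallest index with value > 109541: n = 178 (giving 110449).
Largest index with value < 281432: n = 283 (giving 279604).
Indices 178 through 283: 106 terms.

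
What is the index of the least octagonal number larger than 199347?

259

Solve n(3n−2) > 199347 for integer n.
The largest n with value ≤ 199347 is 258 (since 199176 ≤ 199347 < 200725), so the first above is n = 259, value 200725.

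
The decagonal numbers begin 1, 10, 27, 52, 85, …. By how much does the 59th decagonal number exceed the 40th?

59·(4·59 − 3) = 13747 and 40·(4·40 − 3) = 6280.
Difference: 13747 − 6280 = 7467.

7467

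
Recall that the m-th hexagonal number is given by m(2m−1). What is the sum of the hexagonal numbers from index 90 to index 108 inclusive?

Σ i(2i−1) = 2Σi² − Σi over i = 90..108.
Σi = 5886 − 4005 = 1881 and Σi² = 425754 − 238965 = 186789.
2·186789 − 1·1881 = 371697.

371697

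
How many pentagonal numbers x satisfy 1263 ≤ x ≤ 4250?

The n-th pentagonal number is n(3n−1)/2.
Smallest index with value ≥ 1263: n = 30 (giving 1335).
Largest index with value ≤ 4250: n = 53 (giving 4187).
Indices 30 through 53: 24 terms.

24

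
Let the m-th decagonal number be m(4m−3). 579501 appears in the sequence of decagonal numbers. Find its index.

381

Set n(4n−3) = 579501, giving 4n² − 3n − 579501 = 0.
The discriminant is 9 + 16·579501 = 9272025, and √9272025 = 3045.
So n = (3 + 3045) / 8 = 3048/8 = 381.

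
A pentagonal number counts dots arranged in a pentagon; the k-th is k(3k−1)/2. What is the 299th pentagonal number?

133952

The 299th pentagonal number is n(3n−1)/2 with n = 299.
299·(3·299 − 1)/2 = 299·896/2 = 299·448 = 133952.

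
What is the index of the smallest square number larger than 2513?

51

Solve n² > 2513 for integer n.
The largest n with value ≤ 2513 is 50 (since 2500 ≤ 2513 < 2601), so the first above is n = 51, value 2601.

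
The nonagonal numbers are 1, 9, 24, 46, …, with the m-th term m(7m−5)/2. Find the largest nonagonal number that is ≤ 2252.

Solve n(7n−5)/2 ≤ 2252 for integer n.
n = 25 gives 2125 ≤ 2252, while n = 26 gives 2301 > 2252; so the answer is 2125.

2125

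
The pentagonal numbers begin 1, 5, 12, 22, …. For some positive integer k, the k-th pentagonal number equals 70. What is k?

Set n(3n−1)/2 = 70, giving 3n² − n − 140 = 0.
The discriminant is 1 + 24·70 = 1681, and √1681 = 41.
So n = (1 + 41) / 6 = 42/6 = 7.

7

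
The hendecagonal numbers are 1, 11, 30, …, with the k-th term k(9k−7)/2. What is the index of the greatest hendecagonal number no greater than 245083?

Solve n(9n−7)/2 ≤ 245083 for integer n.
n = 233 gives 243485 ≤ 245083, while n = 234 gives 245583 > 245083; so the answer is index 233.

233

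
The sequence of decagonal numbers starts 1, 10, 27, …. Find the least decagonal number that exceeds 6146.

6280

Solve n(4n−3) > 6146 for integer n.
The largest n with value ≤ 6146 is 39 (since 5967 ≤ 6146 < 6280), so the first above is n = 40, value 6280.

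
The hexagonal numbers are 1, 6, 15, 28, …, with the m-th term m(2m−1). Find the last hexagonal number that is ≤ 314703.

313236

Solve n(2n−1) ≤ 314703 for integer n.
n = 396 gives 313236 ≤ 314703, while n = 397 gives 314821 > 314703; so the answer is 313236.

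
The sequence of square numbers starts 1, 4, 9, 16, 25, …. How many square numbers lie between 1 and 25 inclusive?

The n-th square number is n².
Smallest index with value ≥ 1: n = 1 (giving 1).
Largest index with value ≤ 25: n = 5 (giving 25).
Indices 1 through 5: 5 terms.

5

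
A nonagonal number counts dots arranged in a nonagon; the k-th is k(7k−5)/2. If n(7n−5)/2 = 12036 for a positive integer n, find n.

Set n(7n−5)/2 = 12036, giving 7n² − 5n − 24072 = 0.
The discriminant is 25 + 56·12036 = 674041, and √674041 = 821.
So n = (5 + 821) / 14 = 826/14 = 59.
Check: 59·(7·59 − 5)/2 = 12036. ✓

59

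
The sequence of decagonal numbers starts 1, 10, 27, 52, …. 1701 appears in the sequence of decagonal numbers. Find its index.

Set n(4n−3) = 1701, giving 4n² − 3n − 1701 = 0.
The discriminant is 9 + 16·1701 = 27225, and √27225 = 165.
So n = (3 + 165) / 8 = 168/8 = 21.
Check: 21·(4·21 − 3) = 1701. ✓

21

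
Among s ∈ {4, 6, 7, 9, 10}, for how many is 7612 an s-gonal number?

s = 4: P(4, 87) = 7569 and P(4, 88) = 7744; 7612 is not s-gonal.
s = 6: P(6, 61) = 7381 and P(6, 62) = 7626; 7612 is not s-gonal.
s = 7: P(7, 55) = 7480 and P(7, 56) = 7756; 7612 is not s-gonal.
s = 9: P(9, 46) = 7291 and P(9, 47) = 7614; 7612 is not s-gonal.
s = 10: P(10, 44) = 7612. ✓
Hits: s ∈ {10} → 1.

1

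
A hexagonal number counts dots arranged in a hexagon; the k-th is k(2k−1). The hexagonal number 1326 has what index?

Set n(2n−1) = 1326, giving 2n² − n − 1326 = 0.
The discriminant is 1 + 8·1326 = 10609, and √10609 = 103.
So n = (1 + 103) / 4 = 104/4 = 26.
Check: 26·(2·26 − 1) = 1326. ✓

26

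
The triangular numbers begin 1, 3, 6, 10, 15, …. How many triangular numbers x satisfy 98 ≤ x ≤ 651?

22

The n-th triangular number is n(n+1)/2.
Smallest index with value ≥ 98: n = 14 (giving 105).
Largest index with value ≤ 651: n = 35 (giving 630).
Indices 14 through 35: 22 terms.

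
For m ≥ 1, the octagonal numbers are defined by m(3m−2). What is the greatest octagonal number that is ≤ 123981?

Solve n(3n−2) ≤ 123981 for integer n.
n = 203 gives 123221 ≤ 123981, while n = 204 gives 124440 > 123981; so the answer is 123221.

123221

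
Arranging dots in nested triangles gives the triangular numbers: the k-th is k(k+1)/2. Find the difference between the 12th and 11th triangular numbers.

12

Consecutive triangular numbers differ by n: T_{12} − T_{11} = 12.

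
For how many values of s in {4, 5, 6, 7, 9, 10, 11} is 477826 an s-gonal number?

1

s = 4: P(4, 691) = 477481 and P(4, 692) = 478864; 477826 is not s-gonal.
s = 5: P(5, 564) = 476862 and P(5, 565) = 478555; 477826 is not s-gonal.
s = 6: P(6, 489) = 477753 and P(6, 490) = 479710; 477826 is not s-gonal.
s = 7: P(7, 437) = 476767 and P(7, 438) = 478953; 477826 is not s-gonal.
s = 9: P(9, 369) = 475641 and P(9, 370) = 478225; 477826 is not s-gonal.
s = 10: P(10, 346) = 477826. ✓
s = 11: P(11, 326) = 477101 and P(11, 327) = 480036; 477826 is not s-gonal.
Hits: s ∈ {10} → 1.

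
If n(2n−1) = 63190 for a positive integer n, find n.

Set n(2n−1) = 63190, giving 2n² − n − 63190 = 0.
The discriminant is 1 + 8·63190 = 505521, and √505521 = 711.
So n = (1 + 711) / 4 = 712/4 = 178.

178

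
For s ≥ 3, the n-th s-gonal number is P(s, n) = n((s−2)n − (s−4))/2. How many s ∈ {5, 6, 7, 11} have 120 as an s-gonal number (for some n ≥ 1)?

1

s = 5: P(5, 9) = 117 and P(5, 10) = 145; 120 is not s-gonal.
s = 6: P(6, 8) = 120. ✓
s = 7: P(7, 7) = 112 and P(7, 8) = 148; 120 is not s-gonal.
s = 11: P(11, 5) = 95 and P(11, 6) = 141; 120 is not s-gonal.
Hits: s ∈ {6} → 1.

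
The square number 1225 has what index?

35

We need n² = 1225, so n = √1225 = 35.
Check: 35² = 1225. ✓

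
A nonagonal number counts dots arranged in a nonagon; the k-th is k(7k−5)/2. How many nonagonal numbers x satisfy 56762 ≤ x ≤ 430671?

224

The n-th nonagonal number is n(7n−5)/2.
Smallest index with value ≥ 56762: n = 128 (giving 57024).
Largest index with value ≤ 430671: n = 351 (giving 430326).
Indices 128 through 351: 224 terms.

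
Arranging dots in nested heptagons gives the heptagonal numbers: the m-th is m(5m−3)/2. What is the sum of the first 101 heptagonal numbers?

Σ i(5i−3)/2 = (5Σi² − 3Σi) / 2 over i = 1..101.
Σi = 5151 and Σi² = 348551.
(5·348551 − 3·5151) / 2 = 1727302/2 = 863651.

863651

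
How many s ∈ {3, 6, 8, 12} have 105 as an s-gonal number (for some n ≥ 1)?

2

s = 3: P(3, 14) = 105. ✓
s = 6: P(6, 7) = 91 and P(6, 8) = 120; 105 is not s-gonal.
s = 8: P(8, 6) = 96 and P(8, 7) = 133; 105 is not s-gonal.
s = 12: P(12, 5) = 105. ✓
Hits: s ∈ {3, 12} → 2.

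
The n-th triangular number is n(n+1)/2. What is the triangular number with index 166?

13861

The 166th triangular number is n(n+1)/2 with n = 166.
166·167/2 = 27722/2 = 13861.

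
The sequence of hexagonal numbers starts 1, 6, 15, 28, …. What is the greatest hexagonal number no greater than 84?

66

Solve n(2n−1) ≤ 84 for integer n.
n = 6 gives 66 ≤ 84, while n = 7 gives 91 > 84; so the answer is 66.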